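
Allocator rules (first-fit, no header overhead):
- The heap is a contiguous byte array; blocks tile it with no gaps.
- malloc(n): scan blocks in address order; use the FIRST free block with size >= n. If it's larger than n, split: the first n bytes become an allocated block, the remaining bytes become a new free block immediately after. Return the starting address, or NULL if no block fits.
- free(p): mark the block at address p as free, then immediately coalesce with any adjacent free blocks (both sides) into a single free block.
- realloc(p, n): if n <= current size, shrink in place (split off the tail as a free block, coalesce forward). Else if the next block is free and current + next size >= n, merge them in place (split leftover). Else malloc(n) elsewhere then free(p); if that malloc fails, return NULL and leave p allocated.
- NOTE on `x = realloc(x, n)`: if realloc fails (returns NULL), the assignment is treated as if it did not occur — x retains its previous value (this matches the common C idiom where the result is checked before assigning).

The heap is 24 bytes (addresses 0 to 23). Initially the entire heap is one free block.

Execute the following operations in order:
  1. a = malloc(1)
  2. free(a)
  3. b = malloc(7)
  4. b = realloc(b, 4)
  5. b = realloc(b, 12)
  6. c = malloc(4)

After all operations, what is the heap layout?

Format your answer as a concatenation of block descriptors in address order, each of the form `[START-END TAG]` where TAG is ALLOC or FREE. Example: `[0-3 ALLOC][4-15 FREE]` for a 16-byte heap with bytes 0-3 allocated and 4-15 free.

Answer: [0-11 ALLOC][12-15 ALLOC][16-23 FREE]

Derivation:
Op 1: a = malloc(1) -> a = 0; heap: [0-0 ALLOC][1-23 FREE]
Op 2: free(a) -> (freed a); heap: [0-23 FREE]
Op 3: b = malloc(7) -> b = 0; heap: [0-6 ALLOC][7-23 FREE]
Op 4: b = realloc(b, 4) -> b = 0; heap: [0-3 ALLOC][4-23 FREE]
Op 5: b = realloc(b, 12) -> b = 0; heap: [0-11 ALLOC][12-23 FREE]
Op 6: c = malloc(4) -> c = 12; heap: [0-11 ALLOC][12-15 ALLOC][16-23 FREE]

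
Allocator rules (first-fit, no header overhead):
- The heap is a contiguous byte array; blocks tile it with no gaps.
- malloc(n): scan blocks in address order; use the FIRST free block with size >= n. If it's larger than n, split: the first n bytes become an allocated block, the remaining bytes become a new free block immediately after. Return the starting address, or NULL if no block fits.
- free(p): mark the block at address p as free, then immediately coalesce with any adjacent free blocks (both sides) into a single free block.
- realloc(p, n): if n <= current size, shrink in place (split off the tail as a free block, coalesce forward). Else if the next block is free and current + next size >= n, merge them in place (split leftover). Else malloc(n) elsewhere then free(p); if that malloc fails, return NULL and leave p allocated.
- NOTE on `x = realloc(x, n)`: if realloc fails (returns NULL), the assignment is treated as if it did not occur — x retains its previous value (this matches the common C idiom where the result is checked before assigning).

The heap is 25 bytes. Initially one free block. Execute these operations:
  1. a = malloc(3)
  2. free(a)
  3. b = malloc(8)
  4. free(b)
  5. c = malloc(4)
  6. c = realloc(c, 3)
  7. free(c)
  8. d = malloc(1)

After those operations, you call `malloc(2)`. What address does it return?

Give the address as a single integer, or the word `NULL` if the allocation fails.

Op 1: a = malloc(3) -> a = 0; heap: [0-2 ALLOC][3-24 FREE]
Op 2: free(a) -> (freed a); heap: [0-24 FREE]
Op 3: b = malloc(8) -> b = 0; heap: [0-7 ALLOC][8-24 FREE]
Op 4: free(b) -> (freed b); heap: [0-24 FREE]
Op 5: c = malloc(4) -> c = 0; heap: [0-3 ALLOC][4-24 FREE]
Op 6: c = realloc(c, 3) -> c = 0; heap: [0-2 ALLOC][3-24 FREE]
Op 7: free(c) -> (freed c); heap: [0-24 FREE]
Op 8: d = malloc(1) -> d = 0; heap: [0-0 ALLOC][1-24 FREE]
malloc(2): first-fit scan over [0-0 ALLOC][1-24 FREE] -> 1

Answer: 1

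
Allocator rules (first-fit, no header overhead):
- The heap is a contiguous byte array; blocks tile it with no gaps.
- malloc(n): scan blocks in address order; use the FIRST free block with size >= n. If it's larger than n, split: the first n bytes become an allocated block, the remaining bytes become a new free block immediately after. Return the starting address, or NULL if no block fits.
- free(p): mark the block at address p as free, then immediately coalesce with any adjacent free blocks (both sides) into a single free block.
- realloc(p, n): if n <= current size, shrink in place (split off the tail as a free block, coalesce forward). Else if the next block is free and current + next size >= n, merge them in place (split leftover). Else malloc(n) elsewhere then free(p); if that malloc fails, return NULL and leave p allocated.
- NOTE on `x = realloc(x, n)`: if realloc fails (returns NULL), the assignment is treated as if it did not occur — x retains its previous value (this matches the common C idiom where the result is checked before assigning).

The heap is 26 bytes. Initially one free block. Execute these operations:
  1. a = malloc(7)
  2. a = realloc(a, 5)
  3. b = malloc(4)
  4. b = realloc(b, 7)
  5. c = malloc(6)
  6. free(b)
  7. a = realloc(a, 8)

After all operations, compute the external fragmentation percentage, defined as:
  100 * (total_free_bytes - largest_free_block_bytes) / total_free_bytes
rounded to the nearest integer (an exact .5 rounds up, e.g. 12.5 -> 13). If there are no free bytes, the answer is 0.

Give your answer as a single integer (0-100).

Answer: 33

Derivation:
Op 1: a = malloc(7) -> a = 0; heap: [0-6 ALLOC][7-25 FREE]
Op 2: a = realloc(a, 5) -> a = 0; heap: [0-4 ALLOC][5-25 FREE]
Op 3: b = malloc(4) -> b = 5; heap: [0-4 ALLOC][5-8 ALLOC][9-25 FREE]
Op 4: b = realloc(b, 7) -> b = 5; heap: [0-4 ALLOC][5-11 ALLOC][12-25 FREE]
Op 5: c = malloc(6) -> c = 12; heap: [0-4 ALLOC][5-11 ALLOC][12-17 ALLOC][18-25 FREE]
Op 6: free(b) -> (freed b); heap: [0-4 ALLOC][5-11 FREE][12-17 ALLOC][18-25 FREE]
Op 7: a = realloc(a, 8) -> a = 0; heap: [0-7 ALLOC][8-11 FREE][12-17 ALLOC][18-25 FREE]
Free blocks: [4 8] total_free=12 largest=8 -> 100*(12-8)/12 = 400/12 ≈ 33.333 -> rounds to 33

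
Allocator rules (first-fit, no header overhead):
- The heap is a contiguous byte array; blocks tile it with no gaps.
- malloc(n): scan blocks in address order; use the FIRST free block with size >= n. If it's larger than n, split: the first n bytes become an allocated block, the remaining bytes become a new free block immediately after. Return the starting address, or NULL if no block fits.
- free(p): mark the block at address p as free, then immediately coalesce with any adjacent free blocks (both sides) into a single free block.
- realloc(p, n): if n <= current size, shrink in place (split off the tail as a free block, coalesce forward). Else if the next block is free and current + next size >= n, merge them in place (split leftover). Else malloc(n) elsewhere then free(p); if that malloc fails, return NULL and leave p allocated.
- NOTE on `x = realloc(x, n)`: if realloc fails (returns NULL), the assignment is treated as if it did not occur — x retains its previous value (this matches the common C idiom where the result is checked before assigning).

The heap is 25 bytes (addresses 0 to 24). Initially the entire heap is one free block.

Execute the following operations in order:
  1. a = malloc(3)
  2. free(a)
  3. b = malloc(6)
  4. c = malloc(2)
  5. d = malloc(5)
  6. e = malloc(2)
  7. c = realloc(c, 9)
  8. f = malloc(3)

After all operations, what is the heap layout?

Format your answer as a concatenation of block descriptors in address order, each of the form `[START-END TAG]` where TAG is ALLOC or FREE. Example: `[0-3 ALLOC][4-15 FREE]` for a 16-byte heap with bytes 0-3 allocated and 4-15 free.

Answer: [0-5 ALLOC][6-7 FREE][8-12 ALLOC][13-14 ALLOC][15-23 ALLOC][24-24 FREE]

Derivation:
Op 1: a = malloc(3) -> a = 0; heap: [0-2 ALLOC][3-24 FREE]
Op 2: free(a) -> (freed a); heap: [0-24 FREE]
Op 3: b = malloc(6) -> b = 0; heap: [0-5 ALLOC][6-24 FREE]
Op 4: c = malloc(2) -> c = 6; heap: [0-5 ALLOC][6-7 ALLOC][8-24 FREE]
Op 5: d = malloc(5) -> d = 8; heap: [0-5 ALLOC][6-7 ALLOC][8-12 ALLOC][13-24 FREE]
Op 6: e = malloc(2) -> e = 13; heap: [0-5 ALLOC][6-7 ALLOC][8-12 ALLOC][13-14 ALLOC][15-24 FREE]
Op 7: c = realloc(c, 9) -> c = 15; heap: [0-5 ALLOC][6-7 FREE][8-12 ALLOC][13-14 ALLOC][15-23 ALLOC][24-24 FREE]
Op 8: f = malloc(3) -> f = NULL; heap: [0-5 ALLOC][6-7 FREE][8-12 ALLOC][13-14 ALLOC][15-23 ALLOC][24-24 FREE]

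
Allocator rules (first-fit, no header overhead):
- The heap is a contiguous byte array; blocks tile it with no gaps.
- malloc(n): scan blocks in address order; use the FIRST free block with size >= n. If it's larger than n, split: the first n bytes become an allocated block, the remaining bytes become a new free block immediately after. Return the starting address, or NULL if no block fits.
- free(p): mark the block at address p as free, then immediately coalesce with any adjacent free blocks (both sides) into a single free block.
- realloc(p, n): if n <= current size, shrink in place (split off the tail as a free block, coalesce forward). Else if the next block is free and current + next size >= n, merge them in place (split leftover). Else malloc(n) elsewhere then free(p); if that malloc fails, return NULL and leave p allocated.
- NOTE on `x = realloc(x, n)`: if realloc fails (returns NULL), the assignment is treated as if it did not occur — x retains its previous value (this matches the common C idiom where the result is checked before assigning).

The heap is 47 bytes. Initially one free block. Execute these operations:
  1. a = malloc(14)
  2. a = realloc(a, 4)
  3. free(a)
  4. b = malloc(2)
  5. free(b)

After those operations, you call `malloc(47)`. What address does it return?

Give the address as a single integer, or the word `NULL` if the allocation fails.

Op 1: a = malloc(14) -> a = 0; heap: [0-13 ALLOC][14-46 FREE]
Op 2: a = realloc(a, 4) -> a = 0; heap: [0-3 ALLOC][4-46 FREE]
Op 3: free(a) -> (freed a); heap: [0-46 FREE]
Op 4: b = malloc(2) -> b = 0; heap: [0-1 ALLOC][2-46 FREE]
Op 5: free(b) -> (freed b); heap: [0-46 FREE]
malloc(47): first-fit scan over [0-46 FREE] -> 0

Answer: 0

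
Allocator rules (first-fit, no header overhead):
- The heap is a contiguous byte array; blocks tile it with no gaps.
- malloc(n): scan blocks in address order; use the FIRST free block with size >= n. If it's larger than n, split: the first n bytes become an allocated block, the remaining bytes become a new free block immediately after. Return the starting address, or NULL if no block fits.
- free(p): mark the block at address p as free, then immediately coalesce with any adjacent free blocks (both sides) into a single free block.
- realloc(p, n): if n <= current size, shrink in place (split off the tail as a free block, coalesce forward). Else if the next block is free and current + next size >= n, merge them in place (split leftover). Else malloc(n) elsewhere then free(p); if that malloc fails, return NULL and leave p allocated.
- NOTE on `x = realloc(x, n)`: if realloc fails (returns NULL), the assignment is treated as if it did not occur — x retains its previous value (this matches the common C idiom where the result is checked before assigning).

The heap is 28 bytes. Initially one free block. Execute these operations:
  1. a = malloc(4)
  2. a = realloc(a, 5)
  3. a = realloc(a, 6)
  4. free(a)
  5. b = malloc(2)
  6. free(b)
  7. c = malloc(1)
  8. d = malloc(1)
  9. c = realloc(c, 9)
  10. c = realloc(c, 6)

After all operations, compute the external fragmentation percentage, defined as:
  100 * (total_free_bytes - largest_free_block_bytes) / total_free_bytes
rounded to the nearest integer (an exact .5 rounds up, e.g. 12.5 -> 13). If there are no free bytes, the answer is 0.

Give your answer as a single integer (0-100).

Answer: 5

Derivation:
Op 1: a = malloc(4) -> a = 0; heap: [0-3 ALLOC][4-27 FREE]
Op 2: a = realloc(a, 5) -> a = 0; heap: [0-4 ALLOC][5-27 FREE]
Op 3: a = realloc(a, 6) -> a = 0; heap: [0-5 ALLOC][6-27 FREE]
Op 4: free(a) -> (freed a); heap: [0-27 FREE]
Op 5: b = malloc(2) -> b = 0; heap: [0-1 ALLOC][2-27 FREE]
Op 6: free(b) -> (freed b); heap: [0-27 FREE]
Op 7: c = malloc(1) -> c = 0; heap: [0-0 ALLOC][1-27 FREE]
Op 8: d = malloc(1) -> d = 1; heap: [0-0 ALLOC][1-1 ALLOC][2-27 FREE]
Op 9: c = realloc(c, 9) -> c = 2; heap: [0-0 FREE][1-1 ALLOC][2-10 ALLOC][11-27 FREE]
Op 10: c = realloc(c, 6) -> c = 2; heap: [0-0 FREE][1-1 ALLOC][2-7 ALLOC][8-27 FREE]
Free blocks: [1 20] total_free=21 largest=20 -> 100*(21-20)/21 = 100/21 ≈ 4.762 -> rounds to 5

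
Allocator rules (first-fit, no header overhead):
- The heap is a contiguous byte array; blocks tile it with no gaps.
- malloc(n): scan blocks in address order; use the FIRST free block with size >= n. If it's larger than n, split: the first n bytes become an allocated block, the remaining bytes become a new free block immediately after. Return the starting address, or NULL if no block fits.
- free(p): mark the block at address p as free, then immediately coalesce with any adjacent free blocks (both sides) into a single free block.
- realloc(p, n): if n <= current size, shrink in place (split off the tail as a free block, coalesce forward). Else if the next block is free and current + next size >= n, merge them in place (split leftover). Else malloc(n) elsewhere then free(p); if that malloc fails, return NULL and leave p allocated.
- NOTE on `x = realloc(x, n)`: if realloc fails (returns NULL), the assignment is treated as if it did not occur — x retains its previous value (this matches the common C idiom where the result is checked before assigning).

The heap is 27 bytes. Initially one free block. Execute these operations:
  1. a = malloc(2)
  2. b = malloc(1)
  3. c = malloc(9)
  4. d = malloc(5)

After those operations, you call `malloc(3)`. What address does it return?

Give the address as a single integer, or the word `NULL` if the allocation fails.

Answer: 17

Derivation:
Op 1: a = malloc(2) -> a = 0; heap: [0-1 ALLOC][2-26 FREE]
Op 2: b = malloc(1) -> b = 2; heap: [0-1 ALLOC][2-2 ALLOC][3-26 FREE]
Op 3: c = malloc(9) -> c = 3; heap: [0-1 ALLOC][2-2 ALLOC][3-11 ALLOC][12-26 FREE]
Op 4: d = malloc(5) -> d = 12; heap: [0-1 ALLOC][2-2 ALLOC][3-11 ALLOC][12-16 ALLOC][17-26 FREE]
malloc(3): first-fit scan over [0-1 ALLOC][2-2 ALLOC][3-11 ALLOC][12-16 ALLOC][17-26 FREE] -> 17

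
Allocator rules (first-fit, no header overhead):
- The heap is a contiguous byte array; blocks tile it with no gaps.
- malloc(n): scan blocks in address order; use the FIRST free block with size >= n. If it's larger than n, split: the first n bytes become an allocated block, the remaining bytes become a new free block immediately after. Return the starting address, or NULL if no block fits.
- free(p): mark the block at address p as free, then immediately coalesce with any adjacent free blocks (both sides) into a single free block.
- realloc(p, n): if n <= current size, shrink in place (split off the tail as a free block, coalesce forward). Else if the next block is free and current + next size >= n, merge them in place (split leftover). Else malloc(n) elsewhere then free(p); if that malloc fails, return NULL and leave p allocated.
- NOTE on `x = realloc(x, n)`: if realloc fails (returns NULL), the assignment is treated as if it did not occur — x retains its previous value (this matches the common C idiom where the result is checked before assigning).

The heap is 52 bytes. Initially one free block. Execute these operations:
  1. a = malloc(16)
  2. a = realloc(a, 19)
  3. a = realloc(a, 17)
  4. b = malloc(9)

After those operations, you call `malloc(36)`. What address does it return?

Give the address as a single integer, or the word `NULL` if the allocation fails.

Answer: NULL

Derivation:
Op 1: a = malloc(16) -> a = 0; heap: [0-15 ALLOC][16-51 FREE]
Op 2: a = realloc(a, 19) -> a = 0; heap: [0-18 ALLOC][19-51 FREE]
Op 3: a = realloc(a, 17) -> a = 0; heap: [0-16 ALLOC][17-51 FREE]
Op 4: b = malloc(9) -> b = 17; heap: [0-16 ALLOC][17-25 ALLOC][26-51 FREE]
malloc(36): first-fit scan over [0-16 ALLOC][17-25 ALLOC][26-51 FREE] -> NULL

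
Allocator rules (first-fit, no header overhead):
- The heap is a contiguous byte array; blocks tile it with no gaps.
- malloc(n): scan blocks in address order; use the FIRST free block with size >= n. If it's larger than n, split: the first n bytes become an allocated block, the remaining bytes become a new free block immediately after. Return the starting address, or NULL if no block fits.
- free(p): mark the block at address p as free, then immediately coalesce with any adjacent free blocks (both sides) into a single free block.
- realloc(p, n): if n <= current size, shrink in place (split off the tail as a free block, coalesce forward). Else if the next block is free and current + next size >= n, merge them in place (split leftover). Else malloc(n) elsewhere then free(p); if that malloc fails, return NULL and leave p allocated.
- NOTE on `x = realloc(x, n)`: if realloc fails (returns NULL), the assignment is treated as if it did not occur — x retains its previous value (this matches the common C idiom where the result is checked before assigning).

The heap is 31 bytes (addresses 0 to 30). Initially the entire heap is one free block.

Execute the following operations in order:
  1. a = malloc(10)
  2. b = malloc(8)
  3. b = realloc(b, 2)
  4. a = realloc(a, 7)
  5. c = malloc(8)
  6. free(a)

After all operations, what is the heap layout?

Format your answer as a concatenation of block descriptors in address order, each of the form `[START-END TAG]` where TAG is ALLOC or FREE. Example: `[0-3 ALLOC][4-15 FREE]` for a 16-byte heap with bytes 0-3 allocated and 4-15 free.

Answer: [0-9 FREE][10-11 ALLOC][12-19 ALLOC][20-30 FREE]

Derivation:
Op 1: a = malloc(10) -> a = 0; heap: [0-9 ALLOC][10-30 FREE]
Op 2: b = malloc(8) -> b = 10; heap: [0-9 ALLOC][10-17 ALLOC][18-30 FREE]
Op 3: b = realloc(b, 2) -> b = 10; heap: [0-9 ALLOC][10-11 ALLOC][12-30 FREE]
Op 4: a = realloc(a, 7) -> a = 0; heap: [0-6 ALLOC][7-9 FREE][10-11 ALLOC][12-30 FREE]
Op 5: c = malloc(8) -> c = 12; heap: [0-6 ALLOC][7-9 FREE][10-11 ALLOC][12-19 ALLOC][20-30 FREE]
Op 6: free(a) -> (freed a); heap: [0-9 FREE][10-11 ALLOC][12-19 ALLOC][20-30 FREE]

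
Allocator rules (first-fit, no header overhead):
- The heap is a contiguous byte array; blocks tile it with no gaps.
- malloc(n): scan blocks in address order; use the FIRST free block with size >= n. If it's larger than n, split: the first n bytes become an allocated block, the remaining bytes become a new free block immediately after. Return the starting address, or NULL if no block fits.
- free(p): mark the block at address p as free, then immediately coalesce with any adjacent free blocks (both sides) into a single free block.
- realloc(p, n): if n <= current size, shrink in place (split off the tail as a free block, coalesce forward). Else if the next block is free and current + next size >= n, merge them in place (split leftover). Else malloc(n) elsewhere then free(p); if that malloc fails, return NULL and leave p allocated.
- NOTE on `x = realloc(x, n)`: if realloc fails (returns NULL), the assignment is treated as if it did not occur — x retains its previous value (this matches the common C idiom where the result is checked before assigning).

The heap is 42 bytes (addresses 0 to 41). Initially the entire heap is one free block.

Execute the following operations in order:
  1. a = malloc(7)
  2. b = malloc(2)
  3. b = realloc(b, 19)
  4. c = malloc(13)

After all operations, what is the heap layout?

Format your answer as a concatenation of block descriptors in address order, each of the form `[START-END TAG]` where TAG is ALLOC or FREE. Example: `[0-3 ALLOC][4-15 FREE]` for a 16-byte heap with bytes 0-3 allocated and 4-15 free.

Answer: [0-6 ALLOC][7-25 ALLOC][26-38 ALLOC][39-41 FREE]

Derivation:
Op 1: a = malloc(7) -> a = 0; heap: [0-6 ALLOC][7-41 FREE]
Op 2: b = malloc(2) -> b = 7; heap: [0-6 ALLOC][7-8 ALLOC][9-41 FREE]
Op 3: b = realloc(b, 19) -> b = 7; heap: [0-6 ALLOC][7-25 ALLOC][26-41 FREE]
Op 4: c = malloc(13) -> c = 26; heap: [0-6 ALLOC][7-25 ALLOC][26-38 ALLOC][39-41 FREE]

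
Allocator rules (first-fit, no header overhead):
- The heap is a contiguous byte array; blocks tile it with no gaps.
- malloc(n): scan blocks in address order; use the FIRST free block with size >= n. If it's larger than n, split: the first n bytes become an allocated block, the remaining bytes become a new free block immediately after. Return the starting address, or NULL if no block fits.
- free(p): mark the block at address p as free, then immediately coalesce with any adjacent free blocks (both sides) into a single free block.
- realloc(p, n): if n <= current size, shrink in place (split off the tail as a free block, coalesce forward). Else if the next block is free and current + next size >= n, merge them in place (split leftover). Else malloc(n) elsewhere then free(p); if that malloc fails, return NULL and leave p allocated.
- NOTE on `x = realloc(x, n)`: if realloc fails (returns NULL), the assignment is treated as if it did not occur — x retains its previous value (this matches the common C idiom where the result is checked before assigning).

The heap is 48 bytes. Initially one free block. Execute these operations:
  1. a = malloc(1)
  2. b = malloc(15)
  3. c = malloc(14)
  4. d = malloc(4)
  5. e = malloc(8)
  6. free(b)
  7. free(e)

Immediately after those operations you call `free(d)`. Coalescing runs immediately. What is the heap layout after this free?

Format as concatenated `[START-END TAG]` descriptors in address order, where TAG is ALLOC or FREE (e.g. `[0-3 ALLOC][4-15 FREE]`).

Op 1: a = malloc(1) -> a = 0; heap: [0-0 ALLOC][1-47 FREE]
Op 2: b = malloc(15) -> b = 1; heap: [0-0 ALLOC][1-15 ALLOC][16-47 FREE]
Op 3: c = malloc(14) -> c = 16; heap: [0-0 ALLOC][1-15 ALLOC][16-29 ALLOC][30-47 FREE]
Op 4: d = malloc(4) -> d = 30; heap: [0-0 ALLOC][1-15 ALLOC][16-29 ALLOC][30-33 ALLOC][34-47 FREE]
Op 5: e = malloc(8) -> e = 34; heap: [0-0 ALLOC][1-15 ALLOC][16-29 ALLOC][30-33 ALLOC][34-41 ALLOC][42-47 FREE]
Op 6: free(b) -> (freed b); heap: [0-0 ALLOC][1-15 FREE][16-29 ALLOC][30-33 ALLOC][34-41 ALLOC][42-47 FREE]
Op 7: free(e) -> (freed e); heap: [0-0 ALLOC][1-15 FREE][16-29 ALLOC][30-33 ALLOC][34-47 FREE]
free(d): d = 30 -> block [30-33 ALLOC]; mark free, coalesce with adjacent free neighbors -> [0-0 ALLOC][1-15 FREE][16-29 ALLOC][30-47 FREE]

Answer: [0-0 ALLOC][1-15 FREE][16-29 ALLOC][30-47 FREE]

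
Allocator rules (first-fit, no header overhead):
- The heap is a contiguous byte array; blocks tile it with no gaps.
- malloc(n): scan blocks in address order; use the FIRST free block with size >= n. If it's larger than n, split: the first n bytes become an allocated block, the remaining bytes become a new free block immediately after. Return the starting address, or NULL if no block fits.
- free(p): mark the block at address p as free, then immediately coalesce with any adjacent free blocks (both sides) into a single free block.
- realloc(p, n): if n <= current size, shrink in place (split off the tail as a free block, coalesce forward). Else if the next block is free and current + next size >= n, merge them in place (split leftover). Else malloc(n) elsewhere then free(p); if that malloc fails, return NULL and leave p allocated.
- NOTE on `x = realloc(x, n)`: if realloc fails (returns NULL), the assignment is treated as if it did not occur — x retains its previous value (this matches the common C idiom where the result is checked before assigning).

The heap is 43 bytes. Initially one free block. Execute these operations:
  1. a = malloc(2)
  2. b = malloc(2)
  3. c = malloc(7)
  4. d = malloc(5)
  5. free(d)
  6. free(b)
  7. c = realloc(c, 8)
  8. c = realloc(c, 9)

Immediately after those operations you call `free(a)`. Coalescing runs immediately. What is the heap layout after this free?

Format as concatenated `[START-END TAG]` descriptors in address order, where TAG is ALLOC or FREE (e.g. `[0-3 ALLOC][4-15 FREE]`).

Answer: [0-3 FREE][4-12 ALLOC][13-42 FREE]

Derivation:
Op 1: a = malloc(2) -> a = 0; heap: [0-1 ALLOC][2-42 FREE]
Op 2: b = malloc(2) -> b = 2; heap: [0-1 ALLOC][2-3 ALLOC][4-42 FREE]
Op 3: c = malloc(7) -> c = 4; heap: [0-1 ALLOC][2-3 ALLOC][4-10 ALLOC][11-42 FREE]
Op 4: d = malloc(5) -> d = 11; heap: [0-1 ALLOC][2-3 ALLOC][4-10 ALLOC][11-15 ALLOC][16-42 FREE]
Op 5: free(d) -> (freed d); heap: [0-1 ALLOC][2-3 ALLOC][4-10 ALLOC][11-42 FREE]
Op 6: free(b) -> (freed b); heap: [0-1 ALLOC][2-3 FREE][4-10 ALLOC][11-42 FREE]
Op 7: c = realloc(c, 8) -> c = 4; heap: [0-1 ALLOC][2-3 FREE][4-11 ALLOC][12-42 FREE]
Op 8: c = realloc(c, 9) -> c = 4; heap: [0-1 ALLOC][2-3 FREE][4-12 ALLOC][13-42 FREE]
free(a): a = 0 -> block [0-1 ALLOC]; mark free, coalesce with adjacent free neighbors -> [0-3 FREE][4-12 ALLOC][13-42 FREE]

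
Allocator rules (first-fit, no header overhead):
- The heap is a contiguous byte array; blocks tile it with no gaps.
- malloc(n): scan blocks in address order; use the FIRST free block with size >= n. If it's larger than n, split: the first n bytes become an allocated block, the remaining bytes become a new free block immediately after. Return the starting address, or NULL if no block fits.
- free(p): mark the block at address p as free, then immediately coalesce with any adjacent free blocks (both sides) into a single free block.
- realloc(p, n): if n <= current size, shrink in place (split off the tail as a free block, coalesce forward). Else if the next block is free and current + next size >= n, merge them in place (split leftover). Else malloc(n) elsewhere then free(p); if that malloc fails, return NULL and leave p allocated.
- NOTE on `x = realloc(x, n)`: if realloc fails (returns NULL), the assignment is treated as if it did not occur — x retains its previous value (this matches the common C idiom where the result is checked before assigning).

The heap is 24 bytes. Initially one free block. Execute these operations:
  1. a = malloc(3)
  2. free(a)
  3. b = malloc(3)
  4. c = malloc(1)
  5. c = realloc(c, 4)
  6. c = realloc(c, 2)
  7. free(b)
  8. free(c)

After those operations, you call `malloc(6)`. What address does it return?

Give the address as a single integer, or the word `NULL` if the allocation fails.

Op 1: a = malloc(3) -> a = 0; heap: [0-2 ALLOC][3-23 FREE]
Op 2: free(a) -> (freed a); heap: [0-23 FREE]
Op 3: b = malloc(3) -> b = 0; heap: [0-2 ALLOC][3-23 FREE]
Op 4: c = malloc(1) -> c = 3; heap: [0-2 ALLOC][3-3 ALLOC][4-23 FREE]
Op 5: c = realloc(c, 4) -> c = 3; heap: [0-2 ALLOC][3-6 ALLOC][7-23 FREE]
Op 6: c = realloc(c, 2) -> c = 3; heap: [0-2 ALLOC][3-4 ALLOC][5-23 FREE]
Op 7: free(b) -> (freed b); heap: [0-2 FREE][3-4 ALLOC][5-23 FREE]
Op 8: free(c) -> (freed c); heap: [0-23 FREE]
malloc(6): first-fit scan over [0-23 FREE] -> 0

Answer: 0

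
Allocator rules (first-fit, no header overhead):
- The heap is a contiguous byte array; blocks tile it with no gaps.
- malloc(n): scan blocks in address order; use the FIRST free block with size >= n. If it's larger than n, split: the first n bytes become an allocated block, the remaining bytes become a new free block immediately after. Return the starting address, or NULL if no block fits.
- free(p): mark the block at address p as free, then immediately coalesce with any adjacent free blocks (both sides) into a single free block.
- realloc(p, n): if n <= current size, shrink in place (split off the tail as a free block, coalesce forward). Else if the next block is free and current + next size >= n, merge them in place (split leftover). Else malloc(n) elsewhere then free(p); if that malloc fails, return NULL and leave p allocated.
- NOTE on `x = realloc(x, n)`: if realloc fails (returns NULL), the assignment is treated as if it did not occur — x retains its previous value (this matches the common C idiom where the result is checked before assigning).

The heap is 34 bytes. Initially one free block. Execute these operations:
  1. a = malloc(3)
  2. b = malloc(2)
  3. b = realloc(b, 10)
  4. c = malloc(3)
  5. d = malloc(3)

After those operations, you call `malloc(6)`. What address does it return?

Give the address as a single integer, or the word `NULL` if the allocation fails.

Op 1: a = malloc(3) -> a = 0; heap: [0-2 ALLOC][3-33 FREE]
Op 2: b = malloc(2) -> b = 3; heap: [0-2 ALLOC][3-4 ALLOC][5-33 FREE]
Op 3: b = realloc(b, 10) -> b = 3; heap: [0-2 ALLOC][3-12 ALLOC][13-33 FREE]
Op 4: c = malloc(3) -> c = 13; heap: [0-2 ALLOC][3-12 ALLOC][13-15 ALLOC][16-33 FREE]
Op 5: d = malloc(3) -> d = 16; heap: [0-2 ALLOC][3-12 ALLOC][13-15 ALLOC][16-18 ALLOC][19-33 FREE]
malloc(6): first-fit scan over [0-2 ALLOC][3-12 ALLOC][13-15 ALLOC][16-18 ALLOC][19-33 FREE] -> 19

Answer: 19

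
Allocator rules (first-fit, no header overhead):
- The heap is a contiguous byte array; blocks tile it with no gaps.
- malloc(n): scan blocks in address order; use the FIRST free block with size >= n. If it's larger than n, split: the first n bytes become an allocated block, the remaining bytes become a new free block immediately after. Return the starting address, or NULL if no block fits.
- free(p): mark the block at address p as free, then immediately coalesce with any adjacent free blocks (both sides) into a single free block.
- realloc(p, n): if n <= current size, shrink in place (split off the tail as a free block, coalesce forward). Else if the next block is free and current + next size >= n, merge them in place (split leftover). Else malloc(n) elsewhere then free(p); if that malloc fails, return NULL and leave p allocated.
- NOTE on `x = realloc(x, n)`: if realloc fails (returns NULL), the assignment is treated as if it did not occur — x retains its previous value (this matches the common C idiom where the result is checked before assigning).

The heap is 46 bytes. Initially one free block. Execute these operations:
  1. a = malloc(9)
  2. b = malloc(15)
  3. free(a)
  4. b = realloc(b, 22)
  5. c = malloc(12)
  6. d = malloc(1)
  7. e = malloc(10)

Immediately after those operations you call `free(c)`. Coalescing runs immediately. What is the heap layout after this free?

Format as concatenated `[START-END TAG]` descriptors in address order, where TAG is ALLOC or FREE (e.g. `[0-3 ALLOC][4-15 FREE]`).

Answer: [0-0 ALLOC][1-8 FREE][9-30 ALLOC][31-45 FREE]

Derivation:
Op 1: a = malloc(9) -> a = 0; heap: [0-8 ALLOC][9-45 FREE]
Op 2: b = malloc(15) -> b = 9; heap: [0-8 ALLOC][9-23 ALLOC][24-45 FREE]
Op 3: free(a) -> (freed a); heap: [0-8 FREE][9-23 ALLOC][24-45 FREE]
Op 4: b = realloc(b, 22) -> b = 9; heap: [0-8 FREE][9-30 ALLOC][31-45 FREE]
Op 5: c = malloc(12) -> c = 31; heap: [0-8 FREE][9-30 ALLOC][31-42 ALLOC][43-45 FREE]
Op 6: d = malloc(1) -> d = 0; heap: [0-0 ALLOC][1-8 FREE][9-30 ALLOC][31-42 ALLOC][43-45 FREE]
Op 7: e = malloc(10) -> e = NULL; heap: [0-0 ALLOC][1-8 FREE][9-30 ALLOC][31-42 ALLOC][43-45 FREE]
free(c): c = 31 -> block [31-42 ALLOC]; mark free, coalesce with adjacent free neighbors -> [0-0 ALLOC][1-8 FREE][9-30 ALLOC][31-45 FREE]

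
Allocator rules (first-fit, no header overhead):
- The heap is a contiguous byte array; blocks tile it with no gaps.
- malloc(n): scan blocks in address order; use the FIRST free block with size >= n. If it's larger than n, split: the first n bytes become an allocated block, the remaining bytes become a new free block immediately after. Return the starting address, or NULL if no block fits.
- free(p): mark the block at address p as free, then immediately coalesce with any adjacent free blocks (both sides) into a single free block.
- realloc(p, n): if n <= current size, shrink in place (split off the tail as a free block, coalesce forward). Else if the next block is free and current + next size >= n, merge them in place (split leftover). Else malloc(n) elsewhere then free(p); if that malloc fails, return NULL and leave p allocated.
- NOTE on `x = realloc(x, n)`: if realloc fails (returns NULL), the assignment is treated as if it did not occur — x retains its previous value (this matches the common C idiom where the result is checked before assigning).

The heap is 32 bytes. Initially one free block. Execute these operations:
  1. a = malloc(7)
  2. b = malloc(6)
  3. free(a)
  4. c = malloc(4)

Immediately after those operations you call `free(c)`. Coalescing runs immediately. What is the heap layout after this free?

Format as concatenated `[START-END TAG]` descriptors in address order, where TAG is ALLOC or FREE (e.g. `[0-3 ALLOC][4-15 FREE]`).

Answer: [0-6 FREE][7-12 ALLOC][13-31 FREE]

Derivation:
Op 1: a = malloc(7) -> a = 0; heap: [0-6 ALLOC][7-31 FREE]
Op 2: b = malloc(6) -> b = 7; heap: [0-6 ALLOC][7-12 ALLOC][13-31 FREE]
Op 3: free(a) -> (freed a); heap: [0-6 FREE][7-12 ALLOC][13-31 FREE]
Op 4: c = malloc(4) -> c = 0; heap: [0-3 ALLOC][4-6 FREE][7-12 ALLOC][13-31 FREE]
free(c): c = 0 -> block [0-3 ALLOC]; mark free, coalesce with adjacent free neighbors -> [0-6 FREE][7-12 ALLOC][13-31 FREE]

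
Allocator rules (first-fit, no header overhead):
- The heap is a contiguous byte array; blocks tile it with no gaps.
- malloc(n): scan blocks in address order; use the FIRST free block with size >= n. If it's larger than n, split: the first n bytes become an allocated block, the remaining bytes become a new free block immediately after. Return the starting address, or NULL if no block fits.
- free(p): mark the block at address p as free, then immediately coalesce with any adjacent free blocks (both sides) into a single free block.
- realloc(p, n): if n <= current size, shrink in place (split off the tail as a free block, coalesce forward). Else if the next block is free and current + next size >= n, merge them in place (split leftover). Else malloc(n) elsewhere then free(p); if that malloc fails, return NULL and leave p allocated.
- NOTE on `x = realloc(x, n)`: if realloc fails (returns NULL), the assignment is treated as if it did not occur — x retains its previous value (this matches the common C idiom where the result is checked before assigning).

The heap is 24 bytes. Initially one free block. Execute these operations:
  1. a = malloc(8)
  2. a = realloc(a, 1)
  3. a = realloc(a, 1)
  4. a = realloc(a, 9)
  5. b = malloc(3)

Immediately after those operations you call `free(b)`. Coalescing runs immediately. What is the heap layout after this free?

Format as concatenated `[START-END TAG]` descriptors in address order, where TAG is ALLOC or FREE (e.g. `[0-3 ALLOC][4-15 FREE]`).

Op 1: a = malloc(8) -> a = 0; heap: [0-7 ALLOC][8-23 FREE]
Op 2: a = realloc(a, 1) -> a = 0; heap: [0-0 ALLOC][1-23 FREE]
Op 3: a = realloc(a, 1) -> a = 0; heap: [0-0 ALLOC][1-23 FREE]
Op 4: a = realloc(a, 9) -> a = 0; heap: [0-8 ALLOC][9-23 FREE]
Op 5: b = malloc(3) -> b = 9; heap: [0-8 ALLOC][9-11 ALLOC][12-23 FREE]
free(b): b = 9 -> block [9-11 ALLOC]; mark free, coalesce with adjacent free neighbors -> [0-8 ALLOC][9-23 FREE]

Answer: [0-8 ALLOC][9-23 FREE]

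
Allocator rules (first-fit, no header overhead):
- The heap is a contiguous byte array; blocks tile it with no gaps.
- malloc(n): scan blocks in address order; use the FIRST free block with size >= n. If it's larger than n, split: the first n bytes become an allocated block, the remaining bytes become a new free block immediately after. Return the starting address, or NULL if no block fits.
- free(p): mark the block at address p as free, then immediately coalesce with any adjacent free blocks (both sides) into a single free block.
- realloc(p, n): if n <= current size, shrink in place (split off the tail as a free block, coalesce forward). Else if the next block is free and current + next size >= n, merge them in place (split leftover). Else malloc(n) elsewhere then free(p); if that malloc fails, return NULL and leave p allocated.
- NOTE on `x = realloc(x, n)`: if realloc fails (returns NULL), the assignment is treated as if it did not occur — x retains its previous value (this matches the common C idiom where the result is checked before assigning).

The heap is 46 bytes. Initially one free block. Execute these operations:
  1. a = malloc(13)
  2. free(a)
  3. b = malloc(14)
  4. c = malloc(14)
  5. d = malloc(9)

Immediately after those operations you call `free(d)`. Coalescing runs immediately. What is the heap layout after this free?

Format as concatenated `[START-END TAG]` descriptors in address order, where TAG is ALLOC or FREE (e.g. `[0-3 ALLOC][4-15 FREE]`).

Op 1: a = malloc(13) -> a = 0; heap: [0-12 ALLOC][13-45 FREE]
Op 2: free(a) -> (freed a); heap: [0-45 FREE]
Op 3: b = malloc(14) -> b = 0; heap: [0-13 ALLOC][14-45 FREE]
Op 4: c = malloc(14) -> c = 14; heap: [0-13 ALLOC][14-27 ALLOC][28-45 FREE]
Op 5: d = malloc(9) -> d = 28; heap: [0-13 ALLOC][14-27 ALLOC][28-36 ALLOC][37-45 FREE]
free(d): d = 28 -> block [28-36 ALLOC]; mark free, coalesce with adjacent free neighbors -> [0-13 ALLOC][14-27 ALLOC][28-45 FREE]

Answer: [0-13 ALLOC][14-27 ALLOC][28-45 FREE]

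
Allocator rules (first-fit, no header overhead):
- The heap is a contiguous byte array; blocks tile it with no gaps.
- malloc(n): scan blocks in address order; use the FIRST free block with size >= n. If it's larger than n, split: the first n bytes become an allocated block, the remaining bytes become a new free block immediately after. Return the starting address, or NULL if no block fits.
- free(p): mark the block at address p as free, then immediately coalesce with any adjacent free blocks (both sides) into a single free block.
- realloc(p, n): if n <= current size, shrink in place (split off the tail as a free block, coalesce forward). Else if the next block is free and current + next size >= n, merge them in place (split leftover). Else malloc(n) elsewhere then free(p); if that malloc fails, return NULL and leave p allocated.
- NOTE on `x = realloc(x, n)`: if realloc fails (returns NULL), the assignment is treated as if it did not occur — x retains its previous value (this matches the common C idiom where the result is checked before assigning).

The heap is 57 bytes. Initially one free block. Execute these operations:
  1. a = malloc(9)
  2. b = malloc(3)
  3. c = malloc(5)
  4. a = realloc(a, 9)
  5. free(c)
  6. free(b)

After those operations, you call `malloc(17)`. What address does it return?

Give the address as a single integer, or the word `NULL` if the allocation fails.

Answer: 9

Derivation:
Op 1: a = malloc(9) -> a = 0; heap: [0-8 ALLOC][9-56 FREE]
Op 2: b = malloc(3) -> b = 9; heap: [0-8 ALLOC][9-11 ALLOC][12-56 FREE]
Op 3: c = malloc(5) -> c = 12; heap: [0-8 ALLOC][9-11 ALLOC][12-16 ALLOC][17-56 FREE]
Op 4: a = realloc(a, 9) -> a = 0; heap: [0-8 ALLOC][9-11 ALLOC][12-16 ALLOC][17-56 FREE]
Op 5: free(c) -> (freed c); heap: [0-8 ALLOC][9-11 ALLOC][12-56 FREE]
Op 6: free(b) -> (freed b); heap: [0-8 ALLOC][9-56 FREE]
malloc(17): first-fit scan over [0-8 ALLOC][9-56 FREE] -> 9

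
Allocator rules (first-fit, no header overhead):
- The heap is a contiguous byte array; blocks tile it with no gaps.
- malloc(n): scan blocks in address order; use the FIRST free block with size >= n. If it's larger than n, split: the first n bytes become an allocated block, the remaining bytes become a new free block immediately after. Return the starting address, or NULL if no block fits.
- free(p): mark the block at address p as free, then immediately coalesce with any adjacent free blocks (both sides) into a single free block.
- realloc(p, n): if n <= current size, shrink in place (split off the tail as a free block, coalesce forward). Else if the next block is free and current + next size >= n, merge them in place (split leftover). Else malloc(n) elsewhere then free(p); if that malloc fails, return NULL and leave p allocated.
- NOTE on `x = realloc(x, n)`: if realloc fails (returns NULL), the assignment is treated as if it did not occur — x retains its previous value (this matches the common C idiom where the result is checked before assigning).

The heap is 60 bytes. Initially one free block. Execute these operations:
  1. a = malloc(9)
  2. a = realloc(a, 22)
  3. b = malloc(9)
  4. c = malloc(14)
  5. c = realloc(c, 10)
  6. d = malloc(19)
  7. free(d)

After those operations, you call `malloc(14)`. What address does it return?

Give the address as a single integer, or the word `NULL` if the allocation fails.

Answer: 41

Derivation:
Op 1: a = malloc(9) -> a = 0; heap: [0-8 ALLOC][9-59 FREE]
Op 2: a = realloc(a, 22) -> a = 0; heap: [0-21 ALLOC][22-59 FREE]
Op 3: b = malloc(9) -> b = 22; heap: [0-21 ALLOC][22-30 ALLOC][31-59 FREE]
Op 4: c = malloc(14) -> c = 31; heap: [0-21 ALLOC][22-30 ALLOC][31-44 ALLOC][45-59 FREE]
Op 5: c = realloc(c, 10) -> c = 31; heap: [0-21 ALLOC][22-30 ALLOC][31-40 ALLOC][41-59 FREE]
Op 6: d = malloc(19) -> d = 41; heap: [0-21 ALLOC][22-30 ALLOC][31-40 ALLOC][41-59 ALLOC]
Op 7: free(d) -> (freed d); heap: [0-21 ALLOC][22-30 ALLOC][31-40 ALLOC][41-59 FREE]
malloc(14): first-fit scan over [0-21 ALLOC][22-30 ALLOC][31-40 ALLOC][41-59 FREE] -> 41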